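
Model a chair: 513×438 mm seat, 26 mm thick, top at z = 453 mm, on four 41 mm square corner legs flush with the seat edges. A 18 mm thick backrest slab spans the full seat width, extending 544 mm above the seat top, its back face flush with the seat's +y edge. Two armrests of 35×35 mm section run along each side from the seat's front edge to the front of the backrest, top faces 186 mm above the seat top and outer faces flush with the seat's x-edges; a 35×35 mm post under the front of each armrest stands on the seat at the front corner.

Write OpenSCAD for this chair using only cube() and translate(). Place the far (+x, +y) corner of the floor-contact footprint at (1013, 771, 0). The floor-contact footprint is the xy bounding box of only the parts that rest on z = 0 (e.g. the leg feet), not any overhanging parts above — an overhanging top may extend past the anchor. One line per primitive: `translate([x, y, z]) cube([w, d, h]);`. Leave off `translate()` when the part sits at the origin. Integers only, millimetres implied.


translate([500, 333, 427]) cube([513, 438, 26]);
translate([500, 333, 0]) cube([41, 41, 427]);
translate([972, 333, 0]) cube([41, 41, 427]);
translate([500, 730, 0]) cube([41, 41, 427]);
translate([972, 730, 0]) cube([41, 41, 427]);
translate([500, 753, 453]) cube([513, 18, 544]);
translate([500, 333, 604]) cube([35, 420, 35]);
translate([978, 333, 604]) cube([35, 420, 35]);
translate([500, 333, 453]) cube([35, 35, 151]);
translate([978, 333, 453]) cube([35, 35, 151]);


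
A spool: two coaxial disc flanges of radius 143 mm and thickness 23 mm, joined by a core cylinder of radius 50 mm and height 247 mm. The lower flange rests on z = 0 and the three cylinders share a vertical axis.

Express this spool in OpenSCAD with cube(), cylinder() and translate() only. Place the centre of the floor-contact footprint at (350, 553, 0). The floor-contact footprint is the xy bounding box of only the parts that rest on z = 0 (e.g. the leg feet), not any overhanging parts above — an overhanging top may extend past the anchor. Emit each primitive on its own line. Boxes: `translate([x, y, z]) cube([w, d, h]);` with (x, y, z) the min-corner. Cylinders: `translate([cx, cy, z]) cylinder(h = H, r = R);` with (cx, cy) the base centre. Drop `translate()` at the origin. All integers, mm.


translate([350, 553, 0]) cylinder(h = 23, r = 143);
translate([350, 553, 23]) cylinder(h = 247, r = 50);
translate([350, 553, 270]) cylinder(h = 23, r = 143);


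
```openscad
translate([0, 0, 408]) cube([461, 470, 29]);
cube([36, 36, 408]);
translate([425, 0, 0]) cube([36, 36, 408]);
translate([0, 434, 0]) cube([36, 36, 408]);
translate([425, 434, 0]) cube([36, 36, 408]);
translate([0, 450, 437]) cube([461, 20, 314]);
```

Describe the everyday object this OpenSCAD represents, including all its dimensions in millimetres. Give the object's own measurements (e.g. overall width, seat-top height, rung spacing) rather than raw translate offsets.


A chair. The seat is a 461×470×29 mm slab with its top at z = 437 mm, on four 36×36 mm corner legs (flush with the seat edges, standing on z = 0). A flat backrest 20 mm thick, 314 mm tall, spans the full seat width and rises from the seat top along its +y edge, rear face flush with the rear of the seat.


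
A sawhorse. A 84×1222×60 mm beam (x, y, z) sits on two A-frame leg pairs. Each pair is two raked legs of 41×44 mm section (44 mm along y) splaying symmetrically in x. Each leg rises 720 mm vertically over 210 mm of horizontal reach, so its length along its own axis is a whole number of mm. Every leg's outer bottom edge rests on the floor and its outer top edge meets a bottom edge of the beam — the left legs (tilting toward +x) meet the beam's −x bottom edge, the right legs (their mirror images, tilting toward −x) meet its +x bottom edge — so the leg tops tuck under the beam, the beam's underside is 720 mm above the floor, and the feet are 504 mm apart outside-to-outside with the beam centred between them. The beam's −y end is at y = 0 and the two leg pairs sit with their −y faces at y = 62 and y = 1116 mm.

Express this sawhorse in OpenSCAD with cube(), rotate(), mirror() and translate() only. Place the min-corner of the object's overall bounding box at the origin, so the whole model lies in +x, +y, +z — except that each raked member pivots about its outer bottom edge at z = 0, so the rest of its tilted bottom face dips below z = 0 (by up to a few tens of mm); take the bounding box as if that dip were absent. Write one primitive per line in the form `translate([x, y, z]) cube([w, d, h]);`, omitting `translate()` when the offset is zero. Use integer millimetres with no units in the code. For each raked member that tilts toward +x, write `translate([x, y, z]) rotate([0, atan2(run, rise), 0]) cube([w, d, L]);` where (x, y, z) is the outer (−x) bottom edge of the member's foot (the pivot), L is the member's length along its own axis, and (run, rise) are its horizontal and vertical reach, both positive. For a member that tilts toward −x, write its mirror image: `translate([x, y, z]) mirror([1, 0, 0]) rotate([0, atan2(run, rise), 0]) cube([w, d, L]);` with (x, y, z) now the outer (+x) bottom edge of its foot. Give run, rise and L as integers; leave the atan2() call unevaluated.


translate([210, 0, 720]) cube([84, 1222, 60]);
translate([0, 62, 0]) rotate([0, atan2(210, 720), 0]) cube([41, 44, 750]);
translate([504, 62, 0]) mirror([1, 0, 0]) rotate([0, atan2(210, 720), 0]) cube([41, 44, 750]);
translate([0, 1116, 0]) rotate([0, atan2(210, 720), 0]) cube([41, 44, 750]);
translate([504, 1116, 0]) mirror([1, 0, 0]) rotate([0, atan2(210, 720), 0]) cube([41, 44, 750]);


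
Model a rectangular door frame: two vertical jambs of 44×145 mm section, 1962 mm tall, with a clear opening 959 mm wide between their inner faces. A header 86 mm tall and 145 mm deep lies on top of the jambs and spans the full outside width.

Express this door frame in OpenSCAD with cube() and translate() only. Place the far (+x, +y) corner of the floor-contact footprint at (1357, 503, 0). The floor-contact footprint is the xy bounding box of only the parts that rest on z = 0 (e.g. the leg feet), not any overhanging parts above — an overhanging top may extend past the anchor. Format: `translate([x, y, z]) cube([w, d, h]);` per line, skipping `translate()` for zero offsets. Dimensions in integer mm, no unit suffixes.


translate([310, 358, 0]) cube([44, 145, 1962]);
translate([1313, 358, 0]) cube([44, 145, 1962]);
translate([310, 358, 1962]) cube([1047, 145, 86]);


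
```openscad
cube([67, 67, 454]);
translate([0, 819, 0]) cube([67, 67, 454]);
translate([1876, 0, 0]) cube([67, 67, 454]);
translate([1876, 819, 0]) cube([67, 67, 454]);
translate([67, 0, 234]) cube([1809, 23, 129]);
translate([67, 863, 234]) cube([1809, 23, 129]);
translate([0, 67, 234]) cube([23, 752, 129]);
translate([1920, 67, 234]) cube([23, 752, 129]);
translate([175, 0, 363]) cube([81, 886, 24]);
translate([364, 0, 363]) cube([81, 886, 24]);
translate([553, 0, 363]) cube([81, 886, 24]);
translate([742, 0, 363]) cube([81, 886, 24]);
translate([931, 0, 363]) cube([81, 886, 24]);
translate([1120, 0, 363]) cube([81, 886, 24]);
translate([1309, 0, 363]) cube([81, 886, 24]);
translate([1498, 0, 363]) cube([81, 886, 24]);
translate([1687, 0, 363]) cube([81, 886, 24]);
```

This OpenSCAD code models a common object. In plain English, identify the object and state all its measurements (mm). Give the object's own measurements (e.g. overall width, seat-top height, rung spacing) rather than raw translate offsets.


A bed frame 1943 mm long (x) by 886 mm wide (y). Four 67×67 mm corner posts, 454 mm tall, at the corners of the footprint. Four rails of 23 mm thickness and 129 mm height run between adjacent posts with their undersides at z = 234 mm, their outer faces flush with the outside of the frame (the two x-running rails run between the posts' inner faces; the two y-running rails run between the posts' inner faces). 9 slats, each 81 mm wide (x) and 24 mm thick, lie across the top of the two x-running rails, running the full 886 mm width of the frame in y; along x they sit between the end posts with a 108 mm gap after the −x posts and between neighbouring slats and before the +x posts.


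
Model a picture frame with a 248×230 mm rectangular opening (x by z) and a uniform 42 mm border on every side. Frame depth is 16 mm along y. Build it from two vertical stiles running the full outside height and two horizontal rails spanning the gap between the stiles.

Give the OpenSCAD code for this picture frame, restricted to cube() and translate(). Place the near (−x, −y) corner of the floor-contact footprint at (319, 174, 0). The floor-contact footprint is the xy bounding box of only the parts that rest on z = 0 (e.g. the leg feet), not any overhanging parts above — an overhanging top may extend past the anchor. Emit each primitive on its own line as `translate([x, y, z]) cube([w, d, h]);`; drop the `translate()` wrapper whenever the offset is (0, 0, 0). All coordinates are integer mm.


translate([319, 174, 0]) cube([42, 16, 314]);
translate([609, 174, 0]) cube([42, 16, 314]);
translate([361, 174, 0]) cube([248, 16, 42]);
translate([361, 174, 272]) cube([248, 16, 42]);


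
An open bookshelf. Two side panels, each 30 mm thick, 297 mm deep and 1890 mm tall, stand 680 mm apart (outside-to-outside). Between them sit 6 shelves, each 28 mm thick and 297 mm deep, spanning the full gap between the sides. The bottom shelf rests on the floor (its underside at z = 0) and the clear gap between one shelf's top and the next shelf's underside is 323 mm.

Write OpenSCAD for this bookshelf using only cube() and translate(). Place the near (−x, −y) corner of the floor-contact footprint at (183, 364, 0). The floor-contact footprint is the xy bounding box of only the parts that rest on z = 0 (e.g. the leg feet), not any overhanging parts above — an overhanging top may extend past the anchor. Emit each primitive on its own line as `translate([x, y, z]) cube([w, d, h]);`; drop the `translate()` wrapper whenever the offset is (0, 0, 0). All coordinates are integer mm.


translate([183, 364, 0]) cube([30, 297, 1890]);
translate([833, 364, 0]) cube([30, 297, 1890]);
translate([213, 364, 0]) cube([620, 297, 28]);
translate([213, 364, 351]) cube([620, 297, 28]);
translate([213, 364, 702]) cube([620, 297, 28]);
translate([213, 364, 1053]) cube([620, 297, 28]);
translate([213, 364, 1404]) cube([620, 297, 28]);
translate([213, 364, 1755]) cube([620, 297, 28]);


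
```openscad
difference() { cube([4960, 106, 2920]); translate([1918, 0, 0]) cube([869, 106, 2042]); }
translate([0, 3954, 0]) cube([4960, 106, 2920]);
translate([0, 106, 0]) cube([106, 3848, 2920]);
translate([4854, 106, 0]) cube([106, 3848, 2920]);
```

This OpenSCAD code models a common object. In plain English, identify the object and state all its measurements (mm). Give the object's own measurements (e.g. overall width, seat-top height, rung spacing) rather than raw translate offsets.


A single room: four walls, each 2920 mm tall and 106 mm thick, enclosing an outside footprint 4960×4060 mm (x × y), no floor or roof. The front and back walls (−y and +y sides) run the full x-width; the side walls fit between their inner faces. A door opening 869 mm wide and 2042 mm tall is cut through the front wall from the floor up, its −x edge 1918 mm from the wall's −x end.


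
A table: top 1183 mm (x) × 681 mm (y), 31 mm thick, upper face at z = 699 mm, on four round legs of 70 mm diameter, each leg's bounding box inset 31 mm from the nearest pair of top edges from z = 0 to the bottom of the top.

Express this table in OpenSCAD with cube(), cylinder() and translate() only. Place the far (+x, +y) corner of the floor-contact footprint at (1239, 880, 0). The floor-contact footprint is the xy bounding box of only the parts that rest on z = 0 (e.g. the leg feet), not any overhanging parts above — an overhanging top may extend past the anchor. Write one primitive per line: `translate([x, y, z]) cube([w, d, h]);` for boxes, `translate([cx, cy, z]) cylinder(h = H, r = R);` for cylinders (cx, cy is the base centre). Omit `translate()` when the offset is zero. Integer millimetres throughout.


// leg_h = 699 - 31 = 668
translate([87, 230, 668]) cube([1183, 681, 31]);
translate([153, 296, 0]) cylinder(h = 668, r = 35);
translate([1204, 296, 0]) cylinder(h = 668, r = 35);
translate([153, 845, 0]) cylinder(h = 668, r = 35);
translate([1204, 845, 0]) cylinder(h = 668, r = 35);


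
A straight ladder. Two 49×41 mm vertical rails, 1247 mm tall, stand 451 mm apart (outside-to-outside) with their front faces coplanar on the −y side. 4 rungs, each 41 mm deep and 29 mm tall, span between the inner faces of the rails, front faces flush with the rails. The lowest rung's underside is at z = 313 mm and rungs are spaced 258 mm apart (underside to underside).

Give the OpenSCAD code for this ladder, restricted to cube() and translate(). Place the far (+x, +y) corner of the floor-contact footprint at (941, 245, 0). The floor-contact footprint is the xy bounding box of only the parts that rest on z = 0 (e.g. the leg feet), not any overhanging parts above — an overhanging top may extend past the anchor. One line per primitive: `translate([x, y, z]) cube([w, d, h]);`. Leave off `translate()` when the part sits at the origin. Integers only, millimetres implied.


translate([490, 204, 0]) cube([49, 41, 1247]);
translate([892, 204, 0]) cube([49, 41, 1247]);
translate([539, 204, 313]) cube([353, 41, 29]);
translate([539, 204, 571]) cube([353, 41, 29]);
translate([539, 204, 829]) cube([353, 41, 29]);
translate([539, 204, 1087]) cube([353, 41, 29]);


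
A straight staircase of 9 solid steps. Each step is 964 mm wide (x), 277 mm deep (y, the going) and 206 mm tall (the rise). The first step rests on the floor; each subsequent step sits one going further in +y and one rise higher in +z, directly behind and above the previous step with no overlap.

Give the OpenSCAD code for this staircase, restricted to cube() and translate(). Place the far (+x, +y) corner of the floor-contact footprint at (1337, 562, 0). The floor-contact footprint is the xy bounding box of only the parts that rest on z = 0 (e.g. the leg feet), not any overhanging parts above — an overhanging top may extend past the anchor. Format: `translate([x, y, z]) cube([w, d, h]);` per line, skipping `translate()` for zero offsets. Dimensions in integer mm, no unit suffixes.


translate([373, 285, 0]) cube([964, 277, 206]);
translate([373, 562, 206]) cube([964, 277, 206]);
translate([373, 839, 412]) cube([964, 277, 206]);
translate([373, 1116, 618]) cube([964, 277, 206]);
translate([373, 1393, 824]) cube([964, 277, 206]);
translate([373, 1670, 1030]) cube([964, 277, 206]);
translate([373, 1947, 1236]) cube([964, 277, 206]);
translate([373, 2224, 1442]) cube([964, 277, 206]);
translate([373, 2501, 1648]) cube([964, 277, 206]);


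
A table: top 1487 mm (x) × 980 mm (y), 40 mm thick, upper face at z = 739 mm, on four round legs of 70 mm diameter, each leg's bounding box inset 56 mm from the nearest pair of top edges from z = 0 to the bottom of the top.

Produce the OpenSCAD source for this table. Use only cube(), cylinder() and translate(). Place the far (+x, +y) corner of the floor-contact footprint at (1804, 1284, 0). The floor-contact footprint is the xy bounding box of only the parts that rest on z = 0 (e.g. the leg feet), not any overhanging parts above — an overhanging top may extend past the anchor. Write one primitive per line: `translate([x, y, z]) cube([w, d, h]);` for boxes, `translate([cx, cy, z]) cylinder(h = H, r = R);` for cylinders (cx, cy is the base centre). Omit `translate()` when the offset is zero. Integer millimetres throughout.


translate([373, 360, 699]) cube([1487, 980, 40]);
translate([464, 451, 0]) cylinder(h = 699, r = 35);
translate([1769, 451, 0]) cylinder(h = 699, r = 35);
translate([464, 1249, 0]) cylinder(h = 699, r = 35);
translate([1769, 1249, 0]) cylinder(h = 699, r = 35);


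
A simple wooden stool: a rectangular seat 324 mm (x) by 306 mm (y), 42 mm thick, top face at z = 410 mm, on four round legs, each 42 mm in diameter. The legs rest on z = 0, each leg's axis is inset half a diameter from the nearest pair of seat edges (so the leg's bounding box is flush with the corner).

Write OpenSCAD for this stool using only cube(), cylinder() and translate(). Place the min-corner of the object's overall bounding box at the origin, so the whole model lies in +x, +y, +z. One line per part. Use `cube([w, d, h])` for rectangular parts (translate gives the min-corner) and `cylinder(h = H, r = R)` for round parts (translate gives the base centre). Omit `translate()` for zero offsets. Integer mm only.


translate([0, 0, 368]) cube([324, 306, 42]);
translate([21, 21, 0]) cylinder(h = 368, r = 21);
translate([303, 21, 0]) cylinder(h = 368, r = 21);
translate([21, 285, 0]) cylinder(h = 368, r = 21);
translate([303, 285, 0]) cylinder(h = 368, r = 21);


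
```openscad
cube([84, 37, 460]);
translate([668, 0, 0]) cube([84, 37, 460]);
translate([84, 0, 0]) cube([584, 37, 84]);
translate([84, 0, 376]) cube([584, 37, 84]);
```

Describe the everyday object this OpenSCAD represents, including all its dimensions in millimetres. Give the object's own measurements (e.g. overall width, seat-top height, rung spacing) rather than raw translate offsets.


A rectangular picture frame lying in the x–z plane (depth along y). The opening is 584 mm wide (x) by 292 mm tall (z), surrounded by a border 84 mm wide on all four sides. The frame is 37 mm deep and is made of two full-height vertical stiles with two horizontal rails fitted between them.


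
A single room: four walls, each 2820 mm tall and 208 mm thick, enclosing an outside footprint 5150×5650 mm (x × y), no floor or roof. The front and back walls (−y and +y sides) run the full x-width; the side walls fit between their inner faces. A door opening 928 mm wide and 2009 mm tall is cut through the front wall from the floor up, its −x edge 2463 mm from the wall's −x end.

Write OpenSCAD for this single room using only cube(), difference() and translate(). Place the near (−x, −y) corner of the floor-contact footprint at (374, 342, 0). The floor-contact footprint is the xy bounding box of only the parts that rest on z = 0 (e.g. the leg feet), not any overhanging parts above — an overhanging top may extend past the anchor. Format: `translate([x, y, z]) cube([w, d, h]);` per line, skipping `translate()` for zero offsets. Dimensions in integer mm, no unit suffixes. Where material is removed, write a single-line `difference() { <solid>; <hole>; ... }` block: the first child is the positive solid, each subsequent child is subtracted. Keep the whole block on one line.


difference() { translate([374, 342, 0]) cube([5150, 208, 2820]); translate([2837, 342, 0]) cube([928, 208, 2009]); }
translate([374, 5784, 0]) cube([5150, 208, 2820]);
translate([374, 550, 0]) cube([208, 5234, 2820]);
translate([5316, 550, 0]) cube([208, 5234, 2820]);


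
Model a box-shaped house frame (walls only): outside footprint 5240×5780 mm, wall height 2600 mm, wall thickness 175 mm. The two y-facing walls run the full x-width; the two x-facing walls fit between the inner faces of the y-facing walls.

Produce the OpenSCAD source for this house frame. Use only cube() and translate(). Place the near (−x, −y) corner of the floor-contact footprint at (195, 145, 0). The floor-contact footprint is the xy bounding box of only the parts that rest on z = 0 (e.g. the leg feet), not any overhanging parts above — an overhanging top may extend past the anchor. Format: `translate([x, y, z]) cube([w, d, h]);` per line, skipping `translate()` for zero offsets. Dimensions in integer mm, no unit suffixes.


translate([195, 145, 0]) cube([5240, 175, 2600]);
translate([195, 5750, 0]) cube([5240, 175, 2600]);
translate([195, 320, 0]) cube([175, 5430, 2600]);
translate([5260, 320, 0]) cube([175, 5430, 2600]);


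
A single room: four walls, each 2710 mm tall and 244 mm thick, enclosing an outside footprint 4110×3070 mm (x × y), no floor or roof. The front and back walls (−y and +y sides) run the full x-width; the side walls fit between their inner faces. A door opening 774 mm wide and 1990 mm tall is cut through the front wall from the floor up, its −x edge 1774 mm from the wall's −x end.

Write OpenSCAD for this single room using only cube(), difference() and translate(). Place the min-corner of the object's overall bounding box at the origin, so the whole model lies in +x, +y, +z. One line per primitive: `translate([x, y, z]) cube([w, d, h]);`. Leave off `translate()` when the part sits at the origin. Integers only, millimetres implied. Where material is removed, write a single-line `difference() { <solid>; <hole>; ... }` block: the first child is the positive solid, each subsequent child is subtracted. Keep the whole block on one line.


difference() { cube([4110, 244, 2710]); translate([1774, 0, 0]) cube([774, 244, 1990]); }
translate([0, 2826, 0]) cube([4110, 244, 2710]);
translate([0, 244, 0]) cube([244, 2582, 2710]);
translate([3866, 244, 0]) cube([244, 2582, 2710]);


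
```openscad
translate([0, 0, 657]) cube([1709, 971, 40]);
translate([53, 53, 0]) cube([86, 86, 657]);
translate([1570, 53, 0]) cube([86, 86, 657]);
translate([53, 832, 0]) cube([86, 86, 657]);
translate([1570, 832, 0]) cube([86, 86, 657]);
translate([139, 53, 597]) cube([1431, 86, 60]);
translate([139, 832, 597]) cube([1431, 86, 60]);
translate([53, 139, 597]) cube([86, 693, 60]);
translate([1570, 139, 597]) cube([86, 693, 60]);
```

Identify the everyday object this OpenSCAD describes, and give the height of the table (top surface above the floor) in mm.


A table. The table height is 697 mm.

A 1709×971×40 slab sits at z = 657 on four 86 mm square posts — a table. The top surface is at 657 + 40 = 697 mm.


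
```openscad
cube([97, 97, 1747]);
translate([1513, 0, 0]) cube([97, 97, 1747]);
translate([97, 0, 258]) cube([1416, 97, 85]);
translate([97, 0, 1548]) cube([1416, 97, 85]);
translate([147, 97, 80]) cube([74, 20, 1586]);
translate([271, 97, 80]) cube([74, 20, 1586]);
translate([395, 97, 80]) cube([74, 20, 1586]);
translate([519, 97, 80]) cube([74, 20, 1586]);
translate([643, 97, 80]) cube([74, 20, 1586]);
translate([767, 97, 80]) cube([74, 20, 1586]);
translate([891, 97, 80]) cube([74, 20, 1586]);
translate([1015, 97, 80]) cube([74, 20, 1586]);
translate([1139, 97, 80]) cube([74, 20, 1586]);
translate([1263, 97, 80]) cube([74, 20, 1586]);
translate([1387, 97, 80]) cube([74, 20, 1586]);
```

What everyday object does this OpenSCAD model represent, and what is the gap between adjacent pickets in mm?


A fence section. The picket gap is 50 mm.

Two posts, two rails, 11 pickets — a fence section. Span 1416 mm holds 11 pickets of 74 mm with 12 equal gaps: ⌊(1416 − 11·74) / 12⌋ = 50 mm.


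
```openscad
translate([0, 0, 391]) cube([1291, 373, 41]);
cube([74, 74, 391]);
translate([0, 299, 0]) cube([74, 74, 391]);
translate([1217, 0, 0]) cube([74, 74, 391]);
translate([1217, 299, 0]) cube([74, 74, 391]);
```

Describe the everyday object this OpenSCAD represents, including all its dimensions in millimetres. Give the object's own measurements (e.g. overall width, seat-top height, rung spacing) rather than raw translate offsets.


A long wooden bench with a 1291 mm (x) × 373 mm (y) seat, 41 mm thick, its top surface 432 mm above the floor. Four 74 mm square legs at the seat corners, flush with the edges, run from z = 0 to the seat underside.


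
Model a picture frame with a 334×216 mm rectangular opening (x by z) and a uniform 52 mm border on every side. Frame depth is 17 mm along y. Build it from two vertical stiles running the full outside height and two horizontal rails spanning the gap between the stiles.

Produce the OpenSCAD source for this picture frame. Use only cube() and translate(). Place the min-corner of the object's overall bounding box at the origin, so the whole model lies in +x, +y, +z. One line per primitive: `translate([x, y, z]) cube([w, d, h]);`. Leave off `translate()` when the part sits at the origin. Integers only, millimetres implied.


cube([52, 17, 320]);
translate([386, 0, 0]) cube([52, 17, 320]);
translate([52, 0, 0]) cube([334, 17, 52]);
translate([52, 0, 268]) cube([334, 17, 52]);


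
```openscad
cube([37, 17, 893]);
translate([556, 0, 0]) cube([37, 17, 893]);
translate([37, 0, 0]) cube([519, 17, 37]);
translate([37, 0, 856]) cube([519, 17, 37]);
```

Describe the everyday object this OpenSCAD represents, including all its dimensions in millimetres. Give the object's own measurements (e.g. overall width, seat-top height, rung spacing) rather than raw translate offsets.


A rectangular picture frame lying in the x–z plane (depth along y). The opening is 519 mm wide (x) by 819 mm tall (z), surrounded by a border 37 mm wide on all four sides. The frame is 17 mm deep and is made of two full-height vertical stiles with two horizontal rails fitted between them.


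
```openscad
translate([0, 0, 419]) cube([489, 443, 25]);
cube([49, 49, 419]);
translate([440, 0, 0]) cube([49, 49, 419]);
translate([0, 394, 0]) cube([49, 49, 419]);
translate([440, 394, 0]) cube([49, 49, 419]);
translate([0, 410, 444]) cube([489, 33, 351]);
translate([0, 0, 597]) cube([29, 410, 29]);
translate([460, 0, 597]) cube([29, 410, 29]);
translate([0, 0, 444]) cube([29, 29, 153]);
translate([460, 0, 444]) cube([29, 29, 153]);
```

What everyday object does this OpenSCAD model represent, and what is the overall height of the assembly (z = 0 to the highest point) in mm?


A chair. The overall height is 795 mm.

A slab on four corner posts with a tall panel at the back — a chair. The seat slab sits at z = 419 with thickness 25, and the 351 mm backrest starts at the seat top, so the overall height is 419 + 25 + 351 = 795 mm.


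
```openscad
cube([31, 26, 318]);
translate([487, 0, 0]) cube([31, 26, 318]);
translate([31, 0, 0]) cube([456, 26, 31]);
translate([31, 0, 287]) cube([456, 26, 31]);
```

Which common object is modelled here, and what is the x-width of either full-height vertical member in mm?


A picture frame. The border width is 31 mm.

Four thin pieces enclosing a rectangular opening — a picture frame. The two full-height stiles are 318 mm tall; the top rail sits at z = 287 and is 31 mm tall, so the border above the opening is 318 − 287 = 31 mm, matching the stile x-width.


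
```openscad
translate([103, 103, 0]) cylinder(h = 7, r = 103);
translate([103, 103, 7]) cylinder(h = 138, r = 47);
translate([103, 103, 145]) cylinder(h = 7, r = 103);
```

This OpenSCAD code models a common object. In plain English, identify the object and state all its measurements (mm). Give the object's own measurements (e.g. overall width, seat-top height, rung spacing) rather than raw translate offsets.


A spool: two coaxial disc flanges of radius 103 mm and thickness 7 mm, joined by a core cylinder of radius 47 mm and height 138 mm. The lower flange rests on z = 0 and the three cylinders share a vertical axis.


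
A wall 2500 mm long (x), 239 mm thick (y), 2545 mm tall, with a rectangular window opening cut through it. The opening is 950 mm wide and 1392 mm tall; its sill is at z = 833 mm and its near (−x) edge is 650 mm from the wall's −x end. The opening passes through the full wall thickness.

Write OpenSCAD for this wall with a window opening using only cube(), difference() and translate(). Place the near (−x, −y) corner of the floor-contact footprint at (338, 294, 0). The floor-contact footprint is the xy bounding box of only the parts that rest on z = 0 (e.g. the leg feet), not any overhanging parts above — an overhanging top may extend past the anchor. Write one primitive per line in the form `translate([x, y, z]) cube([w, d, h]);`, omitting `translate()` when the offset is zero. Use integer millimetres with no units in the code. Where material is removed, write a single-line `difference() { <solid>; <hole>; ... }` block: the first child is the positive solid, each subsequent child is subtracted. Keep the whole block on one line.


difference() { translate([338, 294, 0]) cube([2500, 239, 2545]); translate([988, 294, 833]) cube([950, 239, 1392]); }


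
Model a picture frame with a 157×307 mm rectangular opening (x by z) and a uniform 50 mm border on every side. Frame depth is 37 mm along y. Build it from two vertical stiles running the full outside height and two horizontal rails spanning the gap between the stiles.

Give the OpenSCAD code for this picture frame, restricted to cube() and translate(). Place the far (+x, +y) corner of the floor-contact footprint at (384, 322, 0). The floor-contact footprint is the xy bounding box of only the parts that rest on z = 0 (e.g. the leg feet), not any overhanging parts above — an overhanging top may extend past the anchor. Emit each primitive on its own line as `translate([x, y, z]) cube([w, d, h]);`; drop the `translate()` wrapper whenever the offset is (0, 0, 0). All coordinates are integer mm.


translate([127, 285, 0]) cube([50, 37, 407]);
translate([334, 285, 0]) cube([50, 37, 407]);
translate([177, 285, 0]) cube([157, 37, 50]);
translate([177, 285, 357]) cube([157, 37, 50]);


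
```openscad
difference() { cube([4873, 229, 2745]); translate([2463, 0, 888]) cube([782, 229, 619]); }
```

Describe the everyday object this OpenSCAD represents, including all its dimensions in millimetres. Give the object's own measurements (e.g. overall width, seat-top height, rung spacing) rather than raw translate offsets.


A wall 4873 mm long (x), 229 mm thick (y), 2745 mm tall, with a rectangular window opening cut through it. The opening is 782 mm wide and 619 mm tall; its sill is at z = 888 mm and its near (−x) edge is 2463 mm from the wall's −x end. The opening passes through the full wall thickness.


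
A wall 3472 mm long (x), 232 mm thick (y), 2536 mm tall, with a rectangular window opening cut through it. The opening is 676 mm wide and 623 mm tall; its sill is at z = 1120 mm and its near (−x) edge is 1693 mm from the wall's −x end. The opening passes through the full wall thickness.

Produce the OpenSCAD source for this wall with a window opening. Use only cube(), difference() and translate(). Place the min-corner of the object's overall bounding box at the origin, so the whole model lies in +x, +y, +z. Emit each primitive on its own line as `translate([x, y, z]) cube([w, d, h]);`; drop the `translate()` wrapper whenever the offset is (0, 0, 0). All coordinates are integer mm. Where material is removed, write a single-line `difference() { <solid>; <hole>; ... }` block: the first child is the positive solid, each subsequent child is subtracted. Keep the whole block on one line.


difference() { cube([3472, 232, 2536]); translate([1693, 0, 1120]) cube([676, 232, 623]); }


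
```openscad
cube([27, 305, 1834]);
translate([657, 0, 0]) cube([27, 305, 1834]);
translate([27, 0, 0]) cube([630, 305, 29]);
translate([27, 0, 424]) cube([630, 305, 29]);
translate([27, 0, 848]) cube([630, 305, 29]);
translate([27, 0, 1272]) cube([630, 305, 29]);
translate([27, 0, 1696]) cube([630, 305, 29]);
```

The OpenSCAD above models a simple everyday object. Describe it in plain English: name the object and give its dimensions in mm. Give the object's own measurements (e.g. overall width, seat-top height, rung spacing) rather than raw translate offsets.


An open bookshelf. Two side panels, each 27 mm thick, 305 mm deep and 1834 mm tall, stand 684 mm apart (outside-to-outside). Between them sit 5 shelves, each 29 mm thick and 305 mm deep, spanning the full gap between the sides. The bottom shelf rests on the floor (its underside at z = 0) and the clear gap between one shelf's top and the next shelf's underside is 395 mm.


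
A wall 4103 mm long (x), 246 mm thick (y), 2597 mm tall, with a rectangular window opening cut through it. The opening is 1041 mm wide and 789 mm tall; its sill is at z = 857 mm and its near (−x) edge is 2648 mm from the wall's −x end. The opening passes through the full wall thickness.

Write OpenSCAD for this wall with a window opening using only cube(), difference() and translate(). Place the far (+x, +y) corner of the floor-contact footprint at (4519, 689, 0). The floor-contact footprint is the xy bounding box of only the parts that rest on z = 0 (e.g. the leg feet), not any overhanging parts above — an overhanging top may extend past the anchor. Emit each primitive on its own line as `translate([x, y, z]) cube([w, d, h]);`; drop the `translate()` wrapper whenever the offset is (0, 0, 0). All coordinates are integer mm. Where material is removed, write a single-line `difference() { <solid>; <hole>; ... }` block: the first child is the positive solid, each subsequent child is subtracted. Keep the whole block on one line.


difference() { translate([416, 443, 0]) cube([4103, 246, 2597]); translate([3064, 443, 857]) cube([1041, 246, 789]); }


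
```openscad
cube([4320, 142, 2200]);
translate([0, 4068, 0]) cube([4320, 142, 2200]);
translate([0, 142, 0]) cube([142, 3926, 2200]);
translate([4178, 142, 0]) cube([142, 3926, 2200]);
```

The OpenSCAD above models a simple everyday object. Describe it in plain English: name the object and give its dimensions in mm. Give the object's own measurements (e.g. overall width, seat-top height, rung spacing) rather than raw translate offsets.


The wall frame of a small rectangular building: four walls, each 2200 mm tall and 142 mm thick, enclosing a footprint 4320 mm (x) by 4210 mm (y) outside-to-outside, with no floor or roof. The front and back walls (the −y and +y sides) span the full width; the two side walls fit between them.


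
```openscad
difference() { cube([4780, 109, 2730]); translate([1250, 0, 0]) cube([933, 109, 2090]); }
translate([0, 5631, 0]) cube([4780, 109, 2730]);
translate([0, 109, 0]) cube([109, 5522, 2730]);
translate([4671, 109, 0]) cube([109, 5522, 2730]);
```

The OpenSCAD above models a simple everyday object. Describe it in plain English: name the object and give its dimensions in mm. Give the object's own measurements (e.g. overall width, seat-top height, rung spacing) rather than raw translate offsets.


A single room: four walls, each 2730 mm tall and 109 mm thick, enclosing an outside footprint 4780×5740 mm (x × y), no floor or roof. The front and back walls (−y and +y sides) run the full x-width; the side walls fit between their inner faces. A door opening 933 mm wide and 2090 mm tall is cut through the front wall from the floor up, its −x edge 1250 mm from the wall's −x end.


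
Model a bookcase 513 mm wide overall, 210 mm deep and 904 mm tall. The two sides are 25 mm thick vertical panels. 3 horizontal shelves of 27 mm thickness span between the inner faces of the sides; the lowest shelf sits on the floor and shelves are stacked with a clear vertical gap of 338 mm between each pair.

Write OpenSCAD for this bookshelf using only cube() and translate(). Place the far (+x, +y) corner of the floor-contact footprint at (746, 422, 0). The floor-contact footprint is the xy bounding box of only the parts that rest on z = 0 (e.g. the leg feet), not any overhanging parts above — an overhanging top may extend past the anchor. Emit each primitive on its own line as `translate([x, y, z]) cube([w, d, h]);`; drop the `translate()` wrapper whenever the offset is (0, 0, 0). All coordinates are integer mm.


translate([233, 212, 0]) cube([25, 210, 904]);
translate([721, 212, 0]) cube([25, 210, 904]);
translate([258, 212, 0]) cube([463, 210, 27]);
translate([258, 212, 365]) cube([463, 210, 27]);
translate([258, 212, 730]) cube([463, 210, 27]);


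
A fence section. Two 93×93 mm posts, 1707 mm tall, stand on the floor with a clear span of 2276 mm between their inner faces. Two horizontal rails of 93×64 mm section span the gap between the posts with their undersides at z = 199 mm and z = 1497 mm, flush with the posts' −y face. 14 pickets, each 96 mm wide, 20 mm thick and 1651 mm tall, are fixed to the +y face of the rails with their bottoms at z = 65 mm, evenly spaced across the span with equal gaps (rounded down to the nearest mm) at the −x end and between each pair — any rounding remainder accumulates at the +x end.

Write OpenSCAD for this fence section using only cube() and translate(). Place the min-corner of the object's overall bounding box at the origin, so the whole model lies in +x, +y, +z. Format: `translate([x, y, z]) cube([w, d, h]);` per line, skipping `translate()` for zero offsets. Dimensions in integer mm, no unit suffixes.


cube([93, 93, 1707]);
translate([2369, 0, 0]) cube([93, 93, 1707]);
translate([93, 0, 199]) cube([2276, 93, 64]);
translate([93, 0, 1497]) cube([2276, 93, 64]);
translate([155, 93, 65]) cube([96, 20, 1651]);
translate([313, 93, 65]) cube([96, 20, 1651]);
translate([471, 93, 65]) cube([96, 20, 1651]);
translate([629, 93, 65]) cube([96, 20, 1651]);
translate([787, 93, 65]) cube([96, 20, 1651]);
translate([945, 93, 65]) cube([96, 20, 1651]);
translate([1103, 93, 65]) cube([96, 20, 1651]);
translate([1261, 93, 65]) cube([96, 20, 1651]);
translate([1419, 93, 65]) cube([96, 20, 1651]);
translate([1577, 93, 65]) cube([96, 20, 1651]);
translate([1735, 93, 65]) cube([96, 20, 1651]);
translate([1893, 93, 65]) cube([96, 20, 1651]);
translate([2051, 93, 65]) cube([96, 20, 1651]);
translate([2209, 93, 65]) cube([96, 20, 1651]);


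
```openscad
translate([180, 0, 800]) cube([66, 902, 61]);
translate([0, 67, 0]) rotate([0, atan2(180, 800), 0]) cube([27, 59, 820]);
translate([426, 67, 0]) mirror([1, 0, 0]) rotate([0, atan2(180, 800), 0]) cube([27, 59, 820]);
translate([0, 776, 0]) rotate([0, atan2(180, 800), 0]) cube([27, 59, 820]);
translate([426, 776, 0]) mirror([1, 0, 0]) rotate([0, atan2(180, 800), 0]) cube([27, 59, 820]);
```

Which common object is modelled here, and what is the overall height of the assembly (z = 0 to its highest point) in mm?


A sawhorse. The overall height is 861 mm.

A beam across two mirrored pairs of raked legs — a sawhorse. The beam's underside is at z = 800 (matching the legs' vertical rise in atan2(180, 800)) and the beam is 61 mm tall, so its top is at 800 + 61 = 861 mm. The raked legs top out at the beam's underside, so that is the highest point.


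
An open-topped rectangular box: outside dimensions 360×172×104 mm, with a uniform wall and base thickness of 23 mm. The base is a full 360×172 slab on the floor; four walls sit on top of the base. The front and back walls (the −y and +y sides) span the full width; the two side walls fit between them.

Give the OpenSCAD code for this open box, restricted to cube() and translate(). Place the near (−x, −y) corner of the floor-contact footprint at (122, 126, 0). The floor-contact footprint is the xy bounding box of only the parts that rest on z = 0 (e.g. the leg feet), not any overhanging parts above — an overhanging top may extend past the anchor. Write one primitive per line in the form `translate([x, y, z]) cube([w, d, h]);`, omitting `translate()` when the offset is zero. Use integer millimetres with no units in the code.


translate([122, 126, 0]) cube([360, 172, 23]);
translate([122, 126, 23]) cube([360, 23, 81]);
translate([122, 275, 23]) cube([360, 23, 81]);
translate([122, 149, 23]) cube([23, 126, 81]);
translate([459, 149, 23]) cube([23, 126, 81]);


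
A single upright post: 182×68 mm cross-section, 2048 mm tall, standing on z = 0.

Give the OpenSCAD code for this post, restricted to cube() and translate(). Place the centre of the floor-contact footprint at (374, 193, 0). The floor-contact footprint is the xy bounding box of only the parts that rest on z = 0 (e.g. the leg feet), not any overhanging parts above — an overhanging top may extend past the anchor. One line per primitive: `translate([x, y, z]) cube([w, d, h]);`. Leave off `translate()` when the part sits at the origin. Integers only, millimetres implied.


translate([283, 159, 0]) cube([182, 68, 2048]);


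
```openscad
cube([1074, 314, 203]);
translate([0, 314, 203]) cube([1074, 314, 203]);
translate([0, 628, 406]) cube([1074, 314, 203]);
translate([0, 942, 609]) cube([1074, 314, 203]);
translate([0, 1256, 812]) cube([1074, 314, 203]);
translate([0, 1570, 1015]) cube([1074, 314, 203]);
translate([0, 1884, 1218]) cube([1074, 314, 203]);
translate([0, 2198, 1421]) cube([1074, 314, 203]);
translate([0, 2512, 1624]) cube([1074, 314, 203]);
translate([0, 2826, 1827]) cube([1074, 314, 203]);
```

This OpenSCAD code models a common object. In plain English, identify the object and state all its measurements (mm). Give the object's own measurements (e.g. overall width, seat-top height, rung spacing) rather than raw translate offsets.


A straight staircase of 10 solid steps. Each step is 1074 mm wide (x), 314 mm deep (y, the going) and 203 mm tall (the rise). The first step rests on the floor; each subsequent step sits one going further in +y and one rise higher in +z, directly behind and above the previous step with no overlap.
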